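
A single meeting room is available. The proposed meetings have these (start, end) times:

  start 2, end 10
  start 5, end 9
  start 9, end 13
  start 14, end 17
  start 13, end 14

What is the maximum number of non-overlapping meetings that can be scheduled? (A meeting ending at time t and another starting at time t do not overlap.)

4

By end time: (5,9), (2,10), (9,13), (13,14), (14,17).
Pick (5,9); next start ≥ 9 → (9,13); next start ≥ 13 → (13,14); next start ≥ 14 → (14,17).
Selected 4 meetings.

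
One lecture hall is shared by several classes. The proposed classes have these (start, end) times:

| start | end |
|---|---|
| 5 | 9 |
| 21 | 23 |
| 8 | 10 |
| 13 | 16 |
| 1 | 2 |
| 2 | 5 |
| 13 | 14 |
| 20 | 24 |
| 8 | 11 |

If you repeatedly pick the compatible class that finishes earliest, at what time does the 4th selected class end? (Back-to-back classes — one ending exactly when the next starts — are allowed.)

14

By end time: (1,2), (2,5), (5,9), (8,10), (8,11), (13,14), (13,16), (21,23), (20,24).
Pick (1,2); next start ≥ 2 → (2,5); next start ≥ 5 → (5,9); next start ≥ 9 → (13,14); next start ≥ 14 → (21,23).
Selected: (1,2) (2,5) (5,9) (13,14) (21,23)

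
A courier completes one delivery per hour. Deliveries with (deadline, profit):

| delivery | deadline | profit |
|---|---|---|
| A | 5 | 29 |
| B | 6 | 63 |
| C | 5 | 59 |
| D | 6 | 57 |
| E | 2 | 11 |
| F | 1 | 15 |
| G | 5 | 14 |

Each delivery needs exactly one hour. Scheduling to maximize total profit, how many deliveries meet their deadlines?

6

Sort by profit descending; place each in the latest free slot ≤ its deadline.
By profit: B(d6,63), C(d5,59), D(d6,57), A(d5,29), F(d1,15), G(d5,14), E(d2,11)
B→slot 6; C→slot 5; D→slot 4; A→slot 3; F→slot 1; G→slot 2; E skipped.
6 of 7 scheduled.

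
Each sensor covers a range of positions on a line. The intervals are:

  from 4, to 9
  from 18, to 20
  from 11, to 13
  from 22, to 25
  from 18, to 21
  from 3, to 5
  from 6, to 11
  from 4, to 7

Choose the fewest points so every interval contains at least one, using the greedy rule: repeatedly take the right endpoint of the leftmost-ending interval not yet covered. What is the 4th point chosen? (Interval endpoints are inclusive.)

Sort by right endpoint; whenever an interval is uncovered, place a point at its right end.
Sorted: [3,5] [4,7] [4,9] [6,11] [11,13] [18,20] [18,21] [22,25]
{[3,5],[4,7],[4,9]} hit by 5; {[6,11],[11,13]} hit by 11; {[18,20],[18,21]} hit by 20; {[22,25]} hit by 25.
Points: 5, 11, 20, 25 (4 total).

25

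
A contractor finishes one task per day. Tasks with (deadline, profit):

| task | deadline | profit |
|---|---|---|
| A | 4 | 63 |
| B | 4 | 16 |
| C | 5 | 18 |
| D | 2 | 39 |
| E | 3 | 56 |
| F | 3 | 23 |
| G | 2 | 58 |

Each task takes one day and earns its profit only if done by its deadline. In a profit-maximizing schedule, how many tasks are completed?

Take jobs in profit order; each goes to the latest open slot no later than its deadline.
By profit: A(d4,63), G(d2,58), E(d3,56), D(d2,39), F(d3,23), C(d5,18), B(d4,16)
A→slot 4; G→slot 2; E→slot 3; D→slot 1; F skipped; C→slot 5; B skipped.
5 of 7 scheduled.

5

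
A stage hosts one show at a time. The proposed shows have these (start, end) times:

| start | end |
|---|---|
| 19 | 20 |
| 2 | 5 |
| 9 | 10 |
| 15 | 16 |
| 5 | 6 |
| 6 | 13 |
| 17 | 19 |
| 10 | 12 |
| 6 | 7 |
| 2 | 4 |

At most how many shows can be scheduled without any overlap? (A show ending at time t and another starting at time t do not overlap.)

Sorted by end: (2,4)  (2,5)  (5,6)  (6,7)  (9,10)  (10,12)  (6,13)  (15,16)  (17,19)  (19,20)
take (2,4); skip (2,5); take (5,6); take (6,7); take (9,10); take (10,12); take (15,16); take (17,19); take (19,20).
Selected 8 shows.

8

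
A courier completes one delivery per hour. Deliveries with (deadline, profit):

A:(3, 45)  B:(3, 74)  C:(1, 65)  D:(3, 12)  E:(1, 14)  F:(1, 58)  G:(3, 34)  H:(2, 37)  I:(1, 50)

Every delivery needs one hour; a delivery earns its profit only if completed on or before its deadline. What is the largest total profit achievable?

184

Sort by profit descending; place each in the latest free slot ≤ its deadline.
Profit order: B=74 C=65 F=58 I=50 A=45 H=37 G=34 E=14 D=12
Assign: B→slot 3, C→slot 1, F skipped, I skipped, A→slot 2, H skipped, G skipped, E skipped, D skipped.
Slots: [1:C] [2:A] [3:B]
Profit = 65 + 45 + 74 = 184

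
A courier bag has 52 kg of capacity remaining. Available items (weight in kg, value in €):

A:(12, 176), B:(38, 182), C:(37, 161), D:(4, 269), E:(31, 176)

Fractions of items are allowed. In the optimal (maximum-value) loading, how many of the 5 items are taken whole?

3

Greedy by value/weight ratio, highest first.
Order: D (269/4=67.25) > A (176/12=14.67) > E (176/31=5.68) > B (182/38=4.79) > C (161/37=4.35)
Fill: take D (4 @ 269) → take A (12 @ 176) → take E (31 @ 176) → take 5/38 of B → 23.95; 52/52 used.
3 item(s) taken whole; one partial (take 5/38 of B).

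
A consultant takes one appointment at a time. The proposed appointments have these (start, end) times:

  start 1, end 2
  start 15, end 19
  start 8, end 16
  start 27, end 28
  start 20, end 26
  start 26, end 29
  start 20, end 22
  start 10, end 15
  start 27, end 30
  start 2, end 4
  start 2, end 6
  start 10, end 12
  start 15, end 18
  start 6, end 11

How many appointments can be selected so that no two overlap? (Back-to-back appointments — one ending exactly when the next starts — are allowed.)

Greedy by earliest finish: after sorting by end time, pick each interval compatible with the last pick.
By end time: (1,2), (2,4), (2,6), (6,11), (10,12), (10,15), (8,16), (15,18), (15,19), (20,22), (20,26), (27,28), (26,29), (27,30).
Pick (1,2); next start ≥ 2 → (2,4); next start ≥ 4 → (6,11); next start ≥ 11 → (15,18); next start ≥ 18 → (20,22); next start ≥ 22 → (27,28).
Selected 6 appointments.

6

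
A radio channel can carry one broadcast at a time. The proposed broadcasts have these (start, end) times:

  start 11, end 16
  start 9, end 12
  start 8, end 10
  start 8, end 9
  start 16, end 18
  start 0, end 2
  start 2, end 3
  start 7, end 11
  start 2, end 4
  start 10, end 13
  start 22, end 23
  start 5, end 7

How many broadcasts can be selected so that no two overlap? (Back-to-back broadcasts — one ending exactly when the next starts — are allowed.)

7

By end time: (0,2), (2,3), (2,4), (5,7), (8,9), (8,10), (7,11), (9,12), (10,13), (11,16), (16,18), (22,23).
Pick (0,2); next start ≥ 2 → (2,3); next start ≥ 3 → (5,7); next start ≥ 7 → (8,9); next start ≥ 9 → (9,12); next start ≥ 12 → (16,18); next start ≥ 18 → (22,23).
Selected 7 broadcasts.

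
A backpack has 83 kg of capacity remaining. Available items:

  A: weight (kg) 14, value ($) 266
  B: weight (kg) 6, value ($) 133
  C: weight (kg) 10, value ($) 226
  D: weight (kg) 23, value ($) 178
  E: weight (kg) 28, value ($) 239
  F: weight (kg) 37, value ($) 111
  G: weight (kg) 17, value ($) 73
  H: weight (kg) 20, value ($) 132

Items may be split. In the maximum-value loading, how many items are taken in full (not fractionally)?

5

Ratios (sorted): C 22.60, B 22.17, A 19.00, E 8.54, D 7.74, H 6.60, G 4.29, F 3.00
take C (10 @ 226); take B (6 @ 133); take A (14 @ 266); take E (28 @ 239); take D (23 @ 178); take 2/20 of H → 13.20. Capacity used 83/83.
5 item(s) taken whole; one partial (take 2/20 of H).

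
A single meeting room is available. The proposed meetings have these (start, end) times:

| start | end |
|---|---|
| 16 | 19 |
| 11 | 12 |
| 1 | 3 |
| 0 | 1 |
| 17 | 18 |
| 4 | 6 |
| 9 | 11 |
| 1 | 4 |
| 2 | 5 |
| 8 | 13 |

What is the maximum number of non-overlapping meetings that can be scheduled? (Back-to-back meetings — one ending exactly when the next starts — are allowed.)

Order by finish time; keep every interval that doesn't clash with the previous kept one.
Sorted by end: (0,1)  (1,3)  (1,4)  (2,5)  (4,6)  (9,11)  (11,12)  (8,13)  (17,18)  (16,19)
take (0,1); take (1,3); take (4,6); take (9,11); take (11,12); take (17,18).
Selected 6 meetings.

6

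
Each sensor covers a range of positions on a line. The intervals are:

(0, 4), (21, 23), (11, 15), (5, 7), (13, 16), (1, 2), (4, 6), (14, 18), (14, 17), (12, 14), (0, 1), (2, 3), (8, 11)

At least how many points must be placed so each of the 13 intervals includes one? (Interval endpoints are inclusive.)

Sort by right endpoint; whenever an interval is uncovered, place a point at its right end.
Sorted: [0,1] [1,2] [2,3] [0,4] [4,6] [5,7] [8,11] [12,14] [11,15] [13,16] [14,17] [14,18] [21,23]
{[0,1],[1,2]} hit by 1; {[2,3],[0,4]} hit by 3; {[4,6],[5,7]} hit by 6; {[8,11]} hit by 11; {[12,14],[11,15],[13,16],[14,17],[14,18]} hit by 14; {[21,23]} hit by 23.
Points: 1, 3, 6, 11, 14, 23 (6 total).

6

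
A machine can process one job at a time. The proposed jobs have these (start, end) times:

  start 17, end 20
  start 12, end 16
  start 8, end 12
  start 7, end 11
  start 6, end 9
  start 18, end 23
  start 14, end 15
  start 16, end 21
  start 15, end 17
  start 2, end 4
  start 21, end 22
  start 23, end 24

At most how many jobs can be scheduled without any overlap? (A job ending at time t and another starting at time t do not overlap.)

7

Greedy by earliest finish: after sorting by end time, pick each interval compatible with the last pick.
By end time: (2,4), (6,9), (7,11), (8,12), (14,15), (12,16), (15,17), (17,20), (16,21), (21,22), (18,23), (23,24).
Pick (2,4); next start ≥ 4 → (6,9); next start ≥ 9 → (14,15); next start ≥ 15 → (15,17); next start ≥ 17 → (17,20); next start ≥ 20 → (21,22); next start ≥ 22 → (23,24).
Selected 7 jobs.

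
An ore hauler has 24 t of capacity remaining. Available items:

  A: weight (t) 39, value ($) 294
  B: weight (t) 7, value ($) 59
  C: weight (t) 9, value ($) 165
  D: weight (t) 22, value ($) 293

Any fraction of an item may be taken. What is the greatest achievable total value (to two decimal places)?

Ratios (sorted): C 18.33, D 13.32, B 8.43, A 7.54
take C (9 @ 165); take 15/22 of D → 199.77. Capacity used 24/24.
Total value = 364.77

364.77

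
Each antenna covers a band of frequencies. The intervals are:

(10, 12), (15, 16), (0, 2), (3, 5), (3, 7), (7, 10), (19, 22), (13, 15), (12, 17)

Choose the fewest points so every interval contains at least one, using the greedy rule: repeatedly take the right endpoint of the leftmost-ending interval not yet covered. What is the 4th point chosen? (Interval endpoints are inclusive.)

15

Sort by right endpoint; whenever an interval is uncovered, place a point at its right end.
Sorted: [0,2] [3,5] [3,7] [7,10] [10,12] [13,15] [15,16] [12,17] [19,22]
{[0,2]} hit by 2; {[3,5],[3,7]} hit by 5; {[7,10],[10,12]} hit by 10; {[13,15],[15,16],[12,17]} hit by 15; {[19,22]} hit by 22.
Points: 2, 5, 10, 15, 22 (5 total).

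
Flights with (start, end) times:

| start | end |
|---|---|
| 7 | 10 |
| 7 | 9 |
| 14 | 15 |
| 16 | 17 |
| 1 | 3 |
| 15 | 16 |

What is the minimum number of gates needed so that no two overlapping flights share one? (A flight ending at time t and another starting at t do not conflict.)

Count concurrent intervals with a sweep; the peak is the room count.
Events (time:±→running): 1:+→1 3:-→0 7:+→1 7:+→2 … peak 2.

2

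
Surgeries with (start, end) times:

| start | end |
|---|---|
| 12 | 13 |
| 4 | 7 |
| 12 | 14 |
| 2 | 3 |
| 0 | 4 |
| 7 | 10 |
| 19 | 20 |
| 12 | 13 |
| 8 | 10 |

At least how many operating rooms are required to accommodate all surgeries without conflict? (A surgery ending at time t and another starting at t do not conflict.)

3

Count concurrent intervals with a sweep; the peak is the room count.
starts: [0, 2, 4, 7, 8, 12, 12, 12, 19]
ends:   [3, 4, 7, 10, 10, 13, 13, 14, 20]
s0→1 s2→2 e3→1 e4→0 s4→1 e7→0 s7→1 s8→2 e10→1 e10→0 s12→1 s12→2 s12→3  — peak 3.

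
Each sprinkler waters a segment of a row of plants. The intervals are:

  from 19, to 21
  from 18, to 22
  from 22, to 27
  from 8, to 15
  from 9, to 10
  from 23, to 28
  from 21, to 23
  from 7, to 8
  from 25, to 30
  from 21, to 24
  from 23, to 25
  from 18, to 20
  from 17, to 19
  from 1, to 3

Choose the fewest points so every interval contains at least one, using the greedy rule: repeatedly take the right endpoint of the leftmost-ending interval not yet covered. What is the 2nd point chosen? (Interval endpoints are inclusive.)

8

Sorted: [1,3] [7,8] [9,10] [8,15] [17,19] [18,20] [19,21] [18,22] [21,23] [21,24] [23,25] [22,27] [23,28] [25,30]
{[1,3]} hit by 3; {[7,8]} hit by 8; {[9,10],[8,15]} hit by 10; {[17,19],[18,20],[19,21],[18,22]} hit by 19; {[21,23],[21,24],[23,25],[22,27],[23,28]} hit by 23; {[25,30]} hit by 30.
Points: 3, 8, 10, 19, 23, 30 (6 total).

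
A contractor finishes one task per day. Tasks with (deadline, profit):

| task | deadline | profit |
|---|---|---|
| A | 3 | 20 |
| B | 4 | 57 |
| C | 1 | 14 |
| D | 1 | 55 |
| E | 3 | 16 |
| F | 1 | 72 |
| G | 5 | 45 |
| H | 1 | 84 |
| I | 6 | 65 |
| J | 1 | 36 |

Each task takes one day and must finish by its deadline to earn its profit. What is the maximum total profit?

Profit order: H=84 F=72 I=65 B=57 D=55 G=45 J=36 A=20 E=16 C=14
Assign: H→slot 1, F skipped, I→slot 6, B→slot 4, D skipped, G→slot 5, J skipped, A→slot 3, E→slot 2, C skipped.
Slots: [1:H] [2:E] [3:A] [4:B] [5:G] [6:I]
Profit = 84 + 16 + 20 + 57 + 45 + 65 = 287

287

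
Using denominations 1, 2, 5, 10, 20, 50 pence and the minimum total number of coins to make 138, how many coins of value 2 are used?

1

Greedy: take as many of the largest coin as possible, then repeat with the remainder.
138 = 2×50 + 1×20 + 1×10 + 1×5 + 1×2 + 1×1
Count of 2: 1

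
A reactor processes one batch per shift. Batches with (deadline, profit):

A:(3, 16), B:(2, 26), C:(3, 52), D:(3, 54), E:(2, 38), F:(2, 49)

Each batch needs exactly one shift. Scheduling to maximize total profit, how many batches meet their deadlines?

3

By profit: D(d3,54), C(d3,52), F(d2,49), E(d2,38), B(d2,26), A(d3,16)
D→slot 3; C→slot 2; F→slot 1; E skipped; B skipped; A skipped.
3 of 6 scheduled.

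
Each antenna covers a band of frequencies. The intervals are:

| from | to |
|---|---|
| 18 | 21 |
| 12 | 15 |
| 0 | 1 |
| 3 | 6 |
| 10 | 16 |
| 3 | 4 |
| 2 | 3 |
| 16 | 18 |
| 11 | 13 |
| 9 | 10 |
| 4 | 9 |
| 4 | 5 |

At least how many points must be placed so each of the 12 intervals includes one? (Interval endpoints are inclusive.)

6

By right end: [0,1]  [2,3]  [3,4]  [4,5]  [3,6]  [4,9]  [9,10]  [11,13]  [12,15]  [10,16]  [16,18]  [18,21]
[0,1] uncovered → point at 1; [2,3] uncovered → point at 3; [4,5] uncovered → point at 5; [9,10] uncovered → point at 10; [11,13] uncovered → point at 13; [16,18] uncovered → point at 18.
Points: 1, 3, 5, 10, 13, 18 (6 total).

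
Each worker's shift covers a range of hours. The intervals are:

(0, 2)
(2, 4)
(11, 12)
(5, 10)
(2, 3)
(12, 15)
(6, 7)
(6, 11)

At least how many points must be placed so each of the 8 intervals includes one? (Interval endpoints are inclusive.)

3

Process intervals by earliest right end; each time one isn't hit yet, stab at its right endpoint.
By right end: [0,2]  [2,3]  [2,4]  [6,7]  [5,10]  [6,11]  [11,12]  [12,15]
[0,2] uncovered → point at 2; [6,7] uncovered → point at 7; [11,12] uncovered → point at 12.
Points: 2, 7, 12 (3 total).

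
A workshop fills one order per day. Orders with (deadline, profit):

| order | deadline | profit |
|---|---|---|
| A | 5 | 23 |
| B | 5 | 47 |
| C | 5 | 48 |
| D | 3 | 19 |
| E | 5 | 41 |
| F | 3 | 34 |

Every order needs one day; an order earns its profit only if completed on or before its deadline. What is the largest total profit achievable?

193

Take jobs in profit order; each goes to the latest open slot no later than its deadline.
By profit: C(d5,48), B(d5,47), E(d5,41), F(d3,34), A(d5,23), D(d3,19)
C→slot 5; B→slot 4; E→slot 3; F→slot 2; A→slot 1; D skipped.
Profit = 23 + 34 + 41 + 47 + 48 = 193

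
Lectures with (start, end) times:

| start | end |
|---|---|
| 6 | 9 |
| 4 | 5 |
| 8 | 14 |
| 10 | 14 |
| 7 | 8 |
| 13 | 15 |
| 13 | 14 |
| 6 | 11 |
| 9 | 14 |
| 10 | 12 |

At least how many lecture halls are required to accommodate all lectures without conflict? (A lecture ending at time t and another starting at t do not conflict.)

The answer is the maximum number of intervals overlapping at any instant.
Events (time:±→running): 4:+→1 5:-→0 6:+→1 6:+→2 7:+→3 8:-→2 8:+→3 9:-→2 9:+→3 10:+→4 10:+→5 … peak 5.

5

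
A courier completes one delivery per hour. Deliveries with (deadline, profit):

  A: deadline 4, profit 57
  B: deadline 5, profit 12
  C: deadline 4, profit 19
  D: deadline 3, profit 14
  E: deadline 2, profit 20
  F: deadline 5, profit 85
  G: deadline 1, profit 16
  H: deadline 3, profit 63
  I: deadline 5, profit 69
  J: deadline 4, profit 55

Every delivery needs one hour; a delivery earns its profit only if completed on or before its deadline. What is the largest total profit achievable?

Sort by profit descending; place each in the latest free slot ≤ its deadline.
Profit order: F=85 I=69 H=63 A=57 J=55 E=20 C=19 G=16 D=14 B=12
Assign: F→slot 5, I→slot 4, H→slot 3, A→slot 2, J→slot 1, E skipped, C skipped, G skipped, D skipped, B skipped.
Slots: [1:J] [2:A] [3:H] [4:I] [5:F]
Profit = 55 + 57 + 63 + 69 + 85 = 329

329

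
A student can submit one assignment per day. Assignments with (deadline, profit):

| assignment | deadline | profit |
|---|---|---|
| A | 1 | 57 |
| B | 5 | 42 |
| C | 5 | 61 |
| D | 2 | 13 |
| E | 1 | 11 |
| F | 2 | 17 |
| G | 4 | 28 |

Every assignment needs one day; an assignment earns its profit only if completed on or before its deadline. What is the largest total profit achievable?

Take jobs in profit order; each goes to the latest open slot no later than its deadline.
Profit order: C=61 A=57 B=42 G=28 F=17 D=13 E=11
Assign: C→slot 5, A→slot 1, B→slot 4, G→slot 3, F→slot 2, D skipped, E skipped.
Slots: [1:A] [2:F] [3:G] [4:B] [5:C]
Profit = 57 + 17 + 28 + 42 + 61 = 205

205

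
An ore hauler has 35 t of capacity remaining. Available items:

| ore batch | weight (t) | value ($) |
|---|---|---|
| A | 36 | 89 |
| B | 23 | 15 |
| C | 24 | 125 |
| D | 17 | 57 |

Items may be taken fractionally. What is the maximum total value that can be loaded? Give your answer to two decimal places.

161.88

Greedy by value/weight ratio, highest first.
Ratios (sorted): C 5.21, D 3.35, A 2.47, B 0.65
take C (24 @ 125); take 11/17 of D → 36.88. Capacity used 35/35.
Total value = 161.88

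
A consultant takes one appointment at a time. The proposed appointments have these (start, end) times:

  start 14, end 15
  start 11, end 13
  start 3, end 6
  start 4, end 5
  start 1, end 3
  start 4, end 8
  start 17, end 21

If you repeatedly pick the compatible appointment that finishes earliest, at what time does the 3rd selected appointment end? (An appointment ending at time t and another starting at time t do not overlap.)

13

Sorted by end: (1,3)  (4,5)  (3,6)  (4,8)  (11,13)  (14,15)  (17,21)
take (1,3); take (4,5); skip (4,8); take (11,13); take (14,15); take (17,21).
Selected: (1,3) (4,5) (11,13) (14,15) (17,21)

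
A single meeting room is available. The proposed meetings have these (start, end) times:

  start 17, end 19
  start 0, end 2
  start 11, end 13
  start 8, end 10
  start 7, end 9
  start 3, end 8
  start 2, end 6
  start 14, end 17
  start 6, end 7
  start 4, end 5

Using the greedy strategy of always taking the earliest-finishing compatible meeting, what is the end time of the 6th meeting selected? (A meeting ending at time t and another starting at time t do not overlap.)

Order by finish time; keep every interval that doesn't clash with the previous kept one.
Sorted by end: (0,2)  (4,5)  (2,6)  (6,7)  (3,8)  (7,9)  (8,10)  (11,13)  (14,17)  (17,19)
take (0,2); take (4,5); take (6,7); take (7,9); take (11,13); take (14,17); take (17,19).
Selected: (0,2) (4,5) (6,7) (7,9) (11,13) (14,17) (17,19)

17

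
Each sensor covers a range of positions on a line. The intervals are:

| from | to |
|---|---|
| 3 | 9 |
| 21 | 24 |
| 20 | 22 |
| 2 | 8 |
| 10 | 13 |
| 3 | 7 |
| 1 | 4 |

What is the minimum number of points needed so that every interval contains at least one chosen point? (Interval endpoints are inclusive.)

Sort by right endpoint; whenever an interval is uncovered, place a point at its right end.
Sorted: [1,4] [3,7] [2,8] [3,9] [10,13] [20,22] [21,24]
{[1,4],[3,7],[2,8],[3,9]} hit by 4; {[10,13]} hit by 13; {[20,22],[21,24]} hit by 22.
Points: 4, 13, 22 (3 total).

3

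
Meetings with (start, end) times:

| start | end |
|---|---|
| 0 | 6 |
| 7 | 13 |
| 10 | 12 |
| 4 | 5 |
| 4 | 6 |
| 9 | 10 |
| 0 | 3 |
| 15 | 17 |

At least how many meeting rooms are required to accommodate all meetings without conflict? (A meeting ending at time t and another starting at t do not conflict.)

The answer is the maximum number of intervals overlapping at any instant.
starts: [0, 0, 4, 4, 7, 9, 10, 15]
ends:   [3, 5, 6, 6, 10, 12, 13, 17]
s0→1 s0→2 e3→1 s4→2 s4→3  — peak 3.

3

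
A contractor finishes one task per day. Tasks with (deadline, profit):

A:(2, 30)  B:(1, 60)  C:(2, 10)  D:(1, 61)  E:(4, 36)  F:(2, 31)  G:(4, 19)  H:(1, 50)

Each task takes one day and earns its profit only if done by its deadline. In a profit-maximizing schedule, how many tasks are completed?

Profit order: D=61 B=60 H=50 E=36 F=31 A=30 G=19 C=10
Assign: D→slot 1, B skipped, H skipped, E→slot 4, F→slot 2, A skipped, G→slot 3, C skipped.
Slots: [1:D] [2:F] [3:G] [4:E]
4 of 8 scheduled.

4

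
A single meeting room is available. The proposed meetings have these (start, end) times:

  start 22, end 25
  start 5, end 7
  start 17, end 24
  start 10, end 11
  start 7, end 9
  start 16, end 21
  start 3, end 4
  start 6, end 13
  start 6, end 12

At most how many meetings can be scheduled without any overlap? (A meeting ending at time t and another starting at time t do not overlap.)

6

By end time: (3,4), (5,7), (7,9), (10,11), (6,12), (6,13), (16,21), (17,24), (22,25).
Pick (3,4); next start ≥ 4 → (5,7); next start ≥ 7 → (7,9); next start ≥ 9 → (10,11); next start ≥ 11 → (16,21); next start ≥ 21 → (22,25).
Selected 6 meetings.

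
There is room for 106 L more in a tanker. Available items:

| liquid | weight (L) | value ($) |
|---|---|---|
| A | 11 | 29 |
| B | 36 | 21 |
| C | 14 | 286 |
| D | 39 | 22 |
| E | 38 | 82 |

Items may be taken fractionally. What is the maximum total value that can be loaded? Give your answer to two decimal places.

Greedy by value/weight ratio, highest first.
Ratios (sorted): C 20.43, A 2.64, E 2.16, B 0.58, D 0.56
take C (14 @ 286); take A (11 @ 29); take E (38 @ 82); take B (36 @ 21); take 7/39 of D → 3.95. Capacity used 106/106.
Total value = 421.95

421.95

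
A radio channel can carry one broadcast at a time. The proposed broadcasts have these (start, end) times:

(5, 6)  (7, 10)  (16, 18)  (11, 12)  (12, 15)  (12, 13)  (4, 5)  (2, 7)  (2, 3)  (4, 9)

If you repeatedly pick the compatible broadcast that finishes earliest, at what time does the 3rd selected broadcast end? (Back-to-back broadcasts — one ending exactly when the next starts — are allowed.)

Sorted by end: (2,3)  (4,5)  (5,6)  (2,7)  (4,9)  (7,10)  (11,12)  (12,13)  (12,15)  (16,18)
take (2,3); take (4,5); take (5,6); take (7,10); take (11,12); take (12,13); take (16,18).
Selected: (2,3) (4,5) (5,6) (7,10) (11,12) (12,13) (16,18)

6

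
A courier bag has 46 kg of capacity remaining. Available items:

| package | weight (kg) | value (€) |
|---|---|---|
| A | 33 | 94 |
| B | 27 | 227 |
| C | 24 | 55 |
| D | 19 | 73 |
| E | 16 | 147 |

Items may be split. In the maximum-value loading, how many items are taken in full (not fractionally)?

2

Greedy by value/weight ratio, highest first.
Order: E (147/16=9.19) > B (227/27=8.41) > D (73/19=3.84) > A (94/33=2.85) > C (55/24=2.29)
Fill: take E (16 @ 147) → take B (27 @ 227) → take 3/19 of D → 11.53; 46/46 used.
2 item(s) taken whole; one partial (take 3/19 of D).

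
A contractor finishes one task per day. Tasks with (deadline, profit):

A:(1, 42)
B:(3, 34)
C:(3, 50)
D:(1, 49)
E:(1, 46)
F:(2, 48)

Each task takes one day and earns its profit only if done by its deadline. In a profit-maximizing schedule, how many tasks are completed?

3

Sort by profit descending; place each in the latest free slot ≤ its deadline.
By profit: C(d3,50), D(d1,49), F(d2,48), E(d1,46), A(d1,42), B(d3,34)
C→slot 3; D→slot 1; F→slot 2; E skipped; A skipped; B skipped.
3 of 6 scheduled.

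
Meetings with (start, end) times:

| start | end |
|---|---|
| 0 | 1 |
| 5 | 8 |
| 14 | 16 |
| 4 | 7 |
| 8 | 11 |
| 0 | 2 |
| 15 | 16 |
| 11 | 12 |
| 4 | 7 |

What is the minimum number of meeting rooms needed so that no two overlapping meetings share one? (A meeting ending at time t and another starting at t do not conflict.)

starts: [0, 0, 4, 4, 5, 8, 11, 14, 15]
ends:   [1, 2, 7, 7, 8, 11, 12, 16, 16]
s0→1 s0→2 e1→1 e2→0 s4→1 s4→2 s5→3  — peak 3.

3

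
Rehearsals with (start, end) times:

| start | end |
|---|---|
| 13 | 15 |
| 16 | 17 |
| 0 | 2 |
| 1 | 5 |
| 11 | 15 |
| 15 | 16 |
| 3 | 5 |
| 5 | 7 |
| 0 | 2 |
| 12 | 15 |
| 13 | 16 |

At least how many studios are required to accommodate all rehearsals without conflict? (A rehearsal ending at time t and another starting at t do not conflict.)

Count concurrent intervals with a sweep; the peak is the room count.
Events (time:±→running): 0:+→1 0:+→2 1:+→3 2:-→2 2:-→1 3:+→2 5:-→1 5:-→0 5:+→1 7:-→0 11:+→1 12:+→2 13:+→3 13:+→4 … peak 4.

4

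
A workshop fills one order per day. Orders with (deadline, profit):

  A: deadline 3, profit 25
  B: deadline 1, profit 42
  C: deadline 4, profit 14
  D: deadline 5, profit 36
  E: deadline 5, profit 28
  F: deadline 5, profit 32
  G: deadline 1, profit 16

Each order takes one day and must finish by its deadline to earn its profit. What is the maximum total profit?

Take jobs in profit order; each goes to the latest open slot no later than its deadline.
Profit order: B=42 D=36 F=32 E=28 A=25 G=16 C=14
Assign: B→slot 1, D→slot 5, F→slot 4, E→slot 3, A→slot 2, G skipped, C skipped.
Slots: [1:B] [2:A] [3:E] [4:F] [5:D]
Profit = 42 + 25 + 28 + 32 + 36 = 163

163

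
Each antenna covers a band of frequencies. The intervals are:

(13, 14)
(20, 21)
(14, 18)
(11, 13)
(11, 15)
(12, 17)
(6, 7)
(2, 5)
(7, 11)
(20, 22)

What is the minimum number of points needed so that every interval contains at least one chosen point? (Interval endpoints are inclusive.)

5

Sorted: [2,5] [6,7] [7,11] [11,13] [13,14] [11,15] [12,17] [14,18] [20,21] [20,22]
{[2,5]} hit by 5; {[6,7],[7,11]} hit by 7; {[11,13],[13,14],[11,15],[12,17]} hit by 13; {[14,18]} hit by 18; {[20,21],[20,22]} hit by 21.
Points: 5, 7, 13, 18, 21 (5 total).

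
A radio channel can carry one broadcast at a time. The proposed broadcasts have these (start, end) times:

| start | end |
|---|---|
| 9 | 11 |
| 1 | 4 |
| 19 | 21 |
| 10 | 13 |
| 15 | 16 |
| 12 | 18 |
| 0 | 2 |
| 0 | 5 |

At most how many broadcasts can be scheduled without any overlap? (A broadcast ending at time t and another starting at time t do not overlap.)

Order by finish time; keep every interval that doesn't clash with the previous kept one.
By end time: (0,2), (1,4), (0,5), (9,11), (10,13), (15,16), (12,18), (19,21).
Pick (0,2); next start ≥ 2 → (9,11); next start ≥ 11 → (15,16); next start ≥ 16 → (19,21).
Selected 4 broadcasts.

4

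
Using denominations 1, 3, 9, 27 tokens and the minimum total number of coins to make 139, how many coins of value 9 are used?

0

Use the largest denomination that fits, subtract, and repeat.
139 = 5×27 + 1×3 + 1×1
Count of 9: 0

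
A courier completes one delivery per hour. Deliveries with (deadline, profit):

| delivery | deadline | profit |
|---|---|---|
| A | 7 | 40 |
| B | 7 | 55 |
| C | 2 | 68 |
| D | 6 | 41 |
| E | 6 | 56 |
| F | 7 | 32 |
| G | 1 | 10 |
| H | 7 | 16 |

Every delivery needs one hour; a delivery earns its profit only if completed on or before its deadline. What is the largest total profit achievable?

Take jobs in profit order; each goes to the latest open slot no later than its deadline.
Profit order: C=68 E=56 B=55 D=41 A=40 F=32 H=16 G=10
Assign: C→slot 2, E→slot 6, B→slot 7, D→slot 5, A→slot 4, F→slot 3, H→slot 1, G skipped.
Slots: [1:H] [2:C] [3:F] [4:A] [5:D] [6:E] [7:B]
Profit = 16 + 68 + 32 + 40 + 41 + 56 + 55 = 308

308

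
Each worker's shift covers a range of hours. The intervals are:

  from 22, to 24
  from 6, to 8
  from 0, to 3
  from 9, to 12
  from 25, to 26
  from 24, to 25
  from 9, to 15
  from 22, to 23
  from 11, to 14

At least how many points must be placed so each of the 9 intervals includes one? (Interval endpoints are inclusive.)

Process intervals by earliest right end; each time one isn't hit yet, stab at its right endpoint.
Sorted: [0,3] [6,8] [9,12] [11,14] [9,15] [22,23] [22,24] [24,25] [25,26]
{[0,3]} hit by 3; {[6,8]} hit by 8; {[9,12],[11,14],[9,15]} hit by 12; {[22,23],[22,24]} hit by 23; {[24,25],[25,26]} hit by 25.
Points: 3, 8, 12, 23, 25 (5 total).

5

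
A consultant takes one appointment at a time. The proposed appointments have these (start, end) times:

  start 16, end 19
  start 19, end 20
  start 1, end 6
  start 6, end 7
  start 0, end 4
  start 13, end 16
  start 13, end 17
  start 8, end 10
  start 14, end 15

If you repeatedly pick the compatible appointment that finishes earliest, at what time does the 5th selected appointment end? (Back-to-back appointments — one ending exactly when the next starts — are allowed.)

By end time: (0,4), (1,6), (6,7), (8,10), (14,15), (13,16), (13,17), (16,19), (19,20).
Pick (0,4); next start ≥ 4 → (6,7); next start ≥ 7 → (8,10); next start ≥ 10 → (14,15); next start ≥ 15 → (16,19); next start ≥ 19 → (19,20).
Selected: (0,4) (6,7) (8,10) (14,15) (16,19) (19,20)

19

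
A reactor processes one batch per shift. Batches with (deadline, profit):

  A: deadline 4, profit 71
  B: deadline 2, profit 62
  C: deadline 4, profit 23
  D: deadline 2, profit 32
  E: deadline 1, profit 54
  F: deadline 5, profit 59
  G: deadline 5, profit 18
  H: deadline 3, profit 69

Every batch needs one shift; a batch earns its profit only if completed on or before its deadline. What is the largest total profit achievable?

315

Take jobs in profit order; each goes to the latest open slot no later than its deadline.
Profit order: A=71 H=69 B=62 F=59 E=54 D=32 C=23 G=18
Assign: A→slot 4, H→slot 3, B→slot 2, F→slot 5, E→slot 1, D skipped, C skipped, G skipped.
Slots: [1:E] [2:B] [3:H] [4:A] [5:F]
Profit = 54 + 62 + 69 + 71 + 59 = 315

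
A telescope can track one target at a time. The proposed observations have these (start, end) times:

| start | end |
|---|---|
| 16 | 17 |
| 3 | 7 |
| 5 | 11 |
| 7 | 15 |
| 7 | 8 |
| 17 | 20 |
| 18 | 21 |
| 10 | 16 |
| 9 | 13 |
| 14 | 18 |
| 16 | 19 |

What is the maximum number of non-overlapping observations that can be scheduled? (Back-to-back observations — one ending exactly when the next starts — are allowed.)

Greedy by earliest finish: after sorting by end time, pick each interval compatible with the last pick.
By end time: (3,7), (7,8), (5,11), (9,13), (7,15), (10,16), (16,17), (14,18), (16,19), (17,20), (18,21).
Pick (3,7); next start ≥ 7 → (7,8); next start ≥ 8 → (9,13); next start ≥ 13 → (16,17); next start ≥ 17 → (17,20).
Selected 5 observations.

5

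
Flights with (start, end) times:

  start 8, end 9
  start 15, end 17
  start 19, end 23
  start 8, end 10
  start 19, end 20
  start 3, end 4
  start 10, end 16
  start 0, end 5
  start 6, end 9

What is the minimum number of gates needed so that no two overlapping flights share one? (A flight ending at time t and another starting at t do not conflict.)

Events (time:±→running): 0:+→1 3:+→2 4:-→1 5:-→0 6:+→1 8:+→2 8:+→3 … peak 3.

3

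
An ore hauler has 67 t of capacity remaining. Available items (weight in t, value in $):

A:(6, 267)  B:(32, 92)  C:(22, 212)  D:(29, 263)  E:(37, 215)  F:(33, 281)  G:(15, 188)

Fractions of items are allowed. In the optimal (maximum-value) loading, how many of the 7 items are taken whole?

Greedy by value/weight ratio, highest first.
Order: A (267/6=44.50) > G (188/15=12.53) > C (212/22=9.64) > D (263/29=9.07) > F (281/33=8.52) > E (215/37=5.81) > B (92/32=2.88)
Fill: take A (6 @ 267) → take G (15 @ 188) → take C (22 @ 212) → take 24/29 of D → 217.66; 67/67 used.
3 item(s) taken whole; one partial (take 24/29 of D).

3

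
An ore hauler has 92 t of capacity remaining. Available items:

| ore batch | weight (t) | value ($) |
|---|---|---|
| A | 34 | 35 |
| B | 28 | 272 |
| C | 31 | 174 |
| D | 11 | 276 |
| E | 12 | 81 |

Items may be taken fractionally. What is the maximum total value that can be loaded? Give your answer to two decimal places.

813.29

Ratios (sorted): D 25.09, B 9.71, E 6.75, C 5.61, A 1.03
take D (11 @ 276); take B (28 @ 272); take E (12 @ 81); take C (31 @ 174); take 10/34 of A → 10.29. Capacity used 92/92.
Total value = 813.29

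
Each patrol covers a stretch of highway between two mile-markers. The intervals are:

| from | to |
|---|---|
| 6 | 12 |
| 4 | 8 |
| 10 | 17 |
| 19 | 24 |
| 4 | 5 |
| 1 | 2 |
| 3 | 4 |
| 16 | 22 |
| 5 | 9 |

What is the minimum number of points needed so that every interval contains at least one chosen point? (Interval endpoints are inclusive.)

Process intervals by earliest right end; each time one isn't hit yet, stab at its right endpoint.
By right end: [1,2]  [3,4]  [4,5]  [4,8]  [5,9]  [6,12]  [10,17]  [16,22]  [19,24]
[1,2] uncovered → point at 2; [3,4] uncovered → point at 4; [5,9] uncovered → point at 9; [10,17] uncovered → point at 17; [19,24] uncovered → point at 24.
Points: 2, 4, 9, 17, 24 (5 total).

5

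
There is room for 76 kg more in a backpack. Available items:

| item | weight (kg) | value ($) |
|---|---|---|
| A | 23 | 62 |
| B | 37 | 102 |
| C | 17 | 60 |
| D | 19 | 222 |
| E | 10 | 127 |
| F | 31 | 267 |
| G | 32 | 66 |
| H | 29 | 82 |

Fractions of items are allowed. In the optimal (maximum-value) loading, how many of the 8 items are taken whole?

Order: E (127/10=12.70) > D (222/19=11.68) > F (267/31=8.61) > C (60/17=3.53) > H (82/29=2.83) > B (102/37=2.76) > A (62/23=2.70) > G (66/32=2.06)
Fill: take E (10 @ 127) → take D (19 @ 222) → take F (31 @ 267) → take 16/17 of C → 56.47; 76/76 used.
3 item(s) taken whole; one partial (take 16/17 of C).

3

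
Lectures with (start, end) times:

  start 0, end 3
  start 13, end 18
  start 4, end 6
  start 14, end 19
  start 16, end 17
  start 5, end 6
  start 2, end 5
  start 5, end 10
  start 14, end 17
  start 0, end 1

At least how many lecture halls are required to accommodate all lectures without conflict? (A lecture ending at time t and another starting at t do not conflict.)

4

The answer is the maximum number of intervals overlapping at any instant.
Events (time:±→running): 0:+→1 0:+→2 1:-→1 2:+→2 3:-→1 4:+→2 5:-→1 5:+→2 5:+→3 6:-→2 6:-→1 10:-→0 13:+→1 14:+→2 14:+→3 16:+→4 … peak 4.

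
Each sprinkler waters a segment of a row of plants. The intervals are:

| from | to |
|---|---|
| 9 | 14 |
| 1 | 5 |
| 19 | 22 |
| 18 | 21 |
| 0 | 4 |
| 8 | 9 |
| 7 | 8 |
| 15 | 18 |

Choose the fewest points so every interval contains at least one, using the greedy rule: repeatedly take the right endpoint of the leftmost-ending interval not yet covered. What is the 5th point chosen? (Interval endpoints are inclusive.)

22

Sorted: [0,4] [1,5] [7,8] [8,9] [9,14] [15,18] [18,21] [19,22]
{[0,4],[1,5]} hit by 4; {[7,8],[8,9]} hit by 8; {[9,14]} hit by 14; {[15,18],[18,21]} hit by 18; {[19,22]} hit by 22.
Points: 4, 8, 14, 18, 22 (5 total).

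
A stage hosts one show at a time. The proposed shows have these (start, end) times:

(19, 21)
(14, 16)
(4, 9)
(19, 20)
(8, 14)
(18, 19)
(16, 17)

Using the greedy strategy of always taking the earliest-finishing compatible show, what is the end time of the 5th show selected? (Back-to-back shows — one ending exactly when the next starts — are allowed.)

Greedy by earliest finish: after sorting by end time, pick each interval compatible with the last pick.
By end time: (4,9), (8,14), (14,16), (16,17), (18,19), (19,20), (19,21).
Pick (4,9); next start ≥ 9 → (14,16); next start ≥ 16 → (16,17); next start ≥ 17 → (18,19); next start ≥ 19 → (19,20).
Selected: (4,9) (14,16) (16,17) (18,19) (19,20)

20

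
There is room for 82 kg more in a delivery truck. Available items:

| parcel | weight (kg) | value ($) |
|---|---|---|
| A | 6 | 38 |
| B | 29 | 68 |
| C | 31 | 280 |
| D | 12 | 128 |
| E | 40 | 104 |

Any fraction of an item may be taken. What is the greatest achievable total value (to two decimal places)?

Greedy by value/weight ratio, highest first.
Order: D (128/12=10.67) > C (280/31=9.03) > A (38/6=6.33) > E (104/40=2.60) > B (68/29=2.34)
Fill: take D (12 @ 128) → take C (31 @ 280) → take A (6 @ 38) → take 33/40 of E → 85.80; 82/82 used.
Total value = 531.80

531.80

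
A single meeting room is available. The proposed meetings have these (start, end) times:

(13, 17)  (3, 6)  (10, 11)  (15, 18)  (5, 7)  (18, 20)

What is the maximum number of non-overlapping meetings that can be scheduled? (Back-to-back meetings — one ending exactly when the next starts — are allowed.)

4

Greedy by earliest finish: after sorting by end time, pick each interval compatible with the last pick.
By end time: (3,6), (5,7), (10,11), (13,17), (15,18), (18,20).
Pick (3,6); next start ≥ 6 → (10,11); next start ≥ 11 → (13,17); next start ≥ 17 → (18,20).
Selected 4 meetings.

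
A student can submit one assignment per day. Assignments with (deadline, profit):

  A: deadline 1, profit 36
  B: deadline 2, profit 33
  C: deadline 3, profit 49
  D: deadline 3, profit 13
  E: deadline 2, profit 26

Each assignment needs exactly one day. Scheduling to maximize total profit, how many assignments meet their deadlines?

Profit order: C=49 A=36 B=33 E=26 D=13
Assign: C→slot 3, A→slot 1, B→slot 2, E skipped, D skipped.
Slots: [1:A] [2:B] [3:C]
3 of 5 scheduled.

3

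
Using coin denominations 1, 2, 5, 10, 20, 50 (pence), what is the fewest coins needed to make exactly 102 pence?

3

Use the largest denomination that fits, subtract, and repeat.
102 − 2×50→2 − 1×2→0
Total coins = 2 + 1 = 3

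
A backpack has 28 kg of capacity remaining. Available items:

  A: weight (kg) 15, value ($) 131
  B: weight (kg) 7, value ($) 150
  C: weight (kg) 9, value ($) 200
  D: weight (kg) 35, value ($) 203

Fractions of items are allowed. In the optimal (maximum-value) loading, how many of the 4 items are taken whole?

Greedy by value/weight ratio, highest first.
Ratios (sorted): C 22.22, B 21.43, A 8.73, D 5.80
take C (9 @ 200); take B (7 @ 150); take 12/15 of A → 104.80. Capacity used 28/28.
2 item(s) taken whole; one partial (take 12/15 of A).

2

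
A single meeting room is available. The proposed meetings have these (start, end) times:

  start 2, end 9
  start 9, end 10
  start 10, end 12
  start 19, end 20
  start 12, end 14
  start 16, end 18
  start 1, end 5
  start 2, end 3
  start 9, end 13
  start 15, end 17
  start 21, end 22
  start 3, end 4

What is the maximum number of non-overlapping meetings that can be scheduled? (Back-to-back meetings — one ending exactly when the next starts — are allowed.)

8

Greedy by earliest finish: after sorting by end time, pick each interval compatible with the last pick.
By end time: (2,3), (3,4), (1,5), (2,9), (9,10), (10,12), (9,13), (12,14), (15,17), (16,18), (19,20), (21,22).
Pick (2,3); next start ≥ 3 → (3,4); next start ≥ 4 → (9,10); next start ≥ 10 → (10,12); next start ≥ 12 → (12,14); next start ≥ 14 → (15,17); next start ≥ 17 → (19,20); next start ≥ 20 → (21,22).
Selected 8 meetings.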